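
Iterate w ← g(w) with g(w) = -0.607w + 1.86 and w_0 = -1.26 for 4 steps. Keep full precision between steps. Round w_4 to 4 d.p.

w_1 = g(-1.260000) = 2.624820
w_2 = g(2.624820) = 0.266734
w_3 = g(0.266734) = 1.698092
w_4 = g(1.698092) = 0.829258

0.8293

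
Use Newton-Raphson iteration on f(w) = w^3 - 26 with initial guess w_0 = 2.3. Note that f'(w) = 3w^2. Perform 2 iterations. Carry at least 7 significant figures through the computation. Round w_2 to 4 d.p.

2.9760

Newton update: w ← w − f(w)/f'(w).
w_0 = 2.300000: f = -13.833000, f' = 15.870000 → w_1 = 2.300000 - (-13.833000)/(15.870000) = 3.171645
w_1 = 3.171645: f = 5.904618, f' = 30.177989 → w_2 = 3.171645 - (5.904618)/(30.177989) = 2.975985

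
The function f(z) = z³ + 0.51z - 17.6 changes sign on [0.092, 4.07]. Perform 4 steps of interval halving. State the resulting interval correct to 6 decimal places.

[2.329625, 2.578250]

f(0.092000) = -17.552301, f(4.070000) = 51.894843 (opposite signs)
step 1: m = 2.081000, f(m) = -7.526793 < 0 → root in [2.081000, 4.070000]
step 2: m = 3.075500, f(m) = 13.058738 > 0 → root in [2.081000, 3.075500]
step 3: m = 2.578250, f(m) = 0.853497 > 0 → root in [2.081000, 2.578250]
step 4: m = 2.329625, f(m) = -3.768661 < 0 → root in [2.329625, 2.578250]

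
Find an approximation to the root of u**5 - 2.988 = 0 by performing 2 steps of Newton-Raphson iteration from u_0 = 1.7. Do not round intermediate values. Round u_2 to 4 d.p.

f'(u) = 5u**4
u_0 = 1.700000: f = 11.210570, f' = 41.760500 → u_1 = 1.700000 - (11.210570)/(41.760500) = 1.431551
u_1 = 1.431551: f = 3.024207, f' = 20.998929 → u_2 = 1.431551 - (3.024207)/(20.998929) = 1.287534

1.2875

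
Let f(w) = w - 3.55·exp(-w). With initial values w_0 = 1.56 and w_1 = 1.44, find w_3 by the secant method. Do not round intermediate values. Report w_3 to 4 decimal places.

Secant update: w_(k+1) = w_k − f(w_k)·(w_k − w_(k-1))/(f(w_k) − f(w_(k-1))).
f(w_0) = 0.814017, f(w_1) = 0.598906
w_2 = 1.440000 - (0.598906)·(1.440000 - 1.560000)/(0.598906 - (0.814017)) = 1.105898; f(w_2) = -0.068845
w_3 = 1.105898 - (-0.068845)·(1.105898 - 1.440000)/(-0.068845 - (0.598906)) = 1.140344; f(w_3) = 0.005377

1.1403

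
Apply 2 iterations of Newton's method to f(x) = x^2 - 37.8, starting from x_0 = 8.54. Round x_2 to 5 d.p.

Newton update: x ← x − f(x)/f'(x).
f'(x) = 2x
x_0 = 8.540000: f = 35.131600, f' = 17.080000 → x_1 = 8.540000 - (35.131600)/(17.080000) = 6.483115
x_1 = 6.483115: f = 4.230777, f' = 12.966230 → x_2 = 6.483115 - (4.230777)/(12.966230) = 6.156823

6.15682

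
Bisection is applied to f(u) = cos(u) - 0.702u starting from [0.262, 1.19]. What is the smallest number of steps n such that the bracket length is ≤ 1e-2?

Initial width b − a = 1.19 − 0.262 = 0.928000.
After n steps the width is (b−a)/2^n; need (b−a)/2^n ≤ 1e-2.
So n ≥ log₂(0.928000/1e-2) = log₂(92.8000) ≈ 6.5361.
Hence n = 7.

7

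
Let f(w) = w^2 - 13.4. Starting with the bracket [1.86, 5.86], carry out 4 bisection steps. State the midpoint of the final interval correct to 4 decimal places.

3.7350

f(1.860000) = -9.940400, f(5.860000) = 20.939600 (opposite signs)
step 1: m = 3.860000, f(m) = 1.499600 > 0 → root in [1.860000, 3.860000]
step 2: m = 2.860000, f(m) = -5.220400 < 0 → root in [2.860000, 3.860000]
step 3: m = 3.360000, f(m) = -2.110400 < 0 → root in [3.360000, 3.860000]
step 4: m = 3.610000, f(m) = -0.367900 < 0 → root in [3.610000, 3.860000]
Midpoint of [3.610000, 3.860000] = 3.735000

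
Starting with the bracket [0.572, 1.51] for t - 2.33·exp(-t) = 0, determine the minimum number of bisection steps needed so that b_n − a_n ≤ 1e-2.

7

Initial width b − a = 1.51 − 0.572 = 0.938000.
After n steps the width is (b−a)/2^n; need (b−a)/2^n ≤ 1e-2.
So n ≥ log₂(0.938000/1e-2) = log₂(93.8000) ≈ 6.5515.
Hence n = 7.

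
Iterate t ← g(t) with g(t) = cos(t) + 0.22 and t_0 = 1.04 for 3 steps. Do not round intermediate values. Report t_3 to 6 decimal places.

t_1 = g(1.040000) = 0.726220
t_2 = g(0.726220) = 0.967690
t_3 = g(0.967690) = 0.787204

0.787204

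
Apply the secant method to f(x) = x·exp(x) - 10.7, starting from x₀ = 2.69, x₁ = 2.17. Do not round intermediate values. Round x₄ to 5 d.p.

1.79302

f(x_0) = 28.928208, f(x_1) = 8.305476
x_2 = 2.170000 - (8.305476)·(2.170000 - 2.690000)/(8.305476 - (28.928208)) = 1.960578; f(x_2) = 3.226838
x_3 = 1.960578 - (3.226838)·(1.960578 - 2.170000)/(3.226838 - (8.305476)) = 1.827517; f(x_3) = 0.664282
x_4 = 1.827517 - (0.664282)·(1.827517 - 1.960578)/(0.664282 - (3.226838)) = 1.793024; f(x_4) = 0.071758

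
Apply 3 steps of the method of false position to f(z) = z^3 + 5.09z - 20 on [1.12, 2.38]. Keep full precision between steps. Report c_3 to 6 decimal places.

2.101858

f(1.120000) = -12.894272, f(2.380000) = 5.595472
step 1: c = 1.998692, f(c) = -1.842350 < 0 → new bracket [1.998692, 2.380000]
step 2: c = 2.093142, f(c) = -0.175347 < 0 → new bracket [2.093142, 2.380000]
step 3: c = 2.101858, f(c) = -0.015940 < 0 → new bracket [2.101858, 2.380000]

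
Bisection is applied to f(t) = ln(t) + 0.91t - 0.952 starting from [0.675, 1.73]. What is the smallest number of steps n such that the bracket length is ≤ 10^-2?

7

Initial width b − a = 1.73 − 0.675 = 1.055000.
After n steps the width is (b−a)/2^n; need (b−a)/2^n ≤ 10^-2.
So n ≥ log₂(1.055000/10^-2) = log₂(105.5000) ≈ 6.7211.
Hence n = 7.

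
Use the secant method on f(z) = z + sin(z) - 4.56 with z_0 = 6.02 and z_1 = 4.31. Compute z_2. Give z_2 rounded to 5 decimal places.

Secant update: z_(k+1) = z_k − f(z_k)·(z_k − z_(k-1))/(f(z_k) − f(z_(k-1))).
f(z_0) = 1.199843, f(z_1) = -1.170128
z_2 = 4.310000 - (-1.170128)·(4.310000 - 6.020000)/(-1.170128 - (1.199843)) = 5.154280; f(z_2) = -0.309664

5.15428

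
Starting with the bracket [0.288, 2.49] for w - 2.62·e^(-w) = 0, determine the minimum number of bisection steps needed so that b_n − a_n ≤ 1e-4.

15

Initial width b − a = 2.49 − 0.288 = 2.202000.
After n steps the width is (b−a)/2^n; need (b−a)/2^n ≤ 1e-4.
So n ≥ log₂(2.202000/1e-4) = log₂(22020.0000) ≈ 14.4265.
Hence n = 15.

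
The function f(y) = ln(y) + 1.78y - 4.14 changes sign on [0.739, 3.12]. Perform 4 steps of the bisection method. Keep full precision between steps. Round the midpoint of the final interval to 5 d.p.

2.00391

f(0.739000) = -3.127037, f(3.120000) = 2.551433 (opposite signs)
step 1: m = 1.929500, f(m) = -0.048229 < 0 → root in [1.929500, 3.120000]
step 2: m = 2.524750, f(m) = 1.280197 > 0 → root in [1.929500, 2.524750]
step 3: m = 2.227125, f(m) = 0.624994 > 0 → root in [1.929500, 2.227125]
step 4: m = 2.078313, f(m) = 0.290953 > 0 → root in [1.929500, 2.078313]
Midpoint of [1.929500, 2.078313] = 2.003906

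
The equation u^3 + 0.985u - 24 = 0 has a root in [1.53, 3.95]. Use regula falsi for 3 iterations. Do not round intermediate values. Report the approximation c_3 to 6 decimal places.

False-position update: c = (a·f(b) − b·f(a))/(f(b) − f(a)); replace the endpoint whose sign matches f(c).
f(1.530000) = -18.911373, f(3.950000) = 41.520625
step 1: c = 2.287306, f(c) = -9.780345 < 0 → new bracket [2.287306, 3.950000]
step 2: c = 2.604293, f(c) = -3.771571 < 0 → new bracket [2.604293, 3.950000]
step 3: c = 2.716352, f(c) = -1.281594 < 0 → new bracket [2.716352, 3.950000]

2.716352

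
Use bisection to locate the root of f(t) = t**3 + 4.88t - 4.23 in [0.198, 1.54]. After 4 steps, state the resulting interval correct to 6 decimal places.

f(0.198000) = -3.255998, f(1.540000) = 6.937464 (opposite signs)
step 1: m = 0.869000, f(m) = 0.666955 > 0 → root in [0.198000, 0.869000]
step 2: m = 0.533500, f(m) = -1.474674 < 0 → root in [0.533500, 0.869000]
step 3: m = 0.701250, f(m) = -0.463059 < 0 → root in [0.701250, 0.869000]
step 4: m = 0.785125, f(m) = 0.085378 > 0 → root in [0.701250, 0.785125]

[0.701250, 0.785125]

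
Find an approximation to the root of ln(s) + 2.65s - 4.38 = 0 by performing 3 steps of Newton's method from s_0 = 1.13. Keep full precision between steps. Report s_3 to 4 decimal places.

1.4999

f'(s) = 1/s + 2.65
s_0 = 1.130000: f = -1.263282, f' = 3.534956 → s_1 = 1.130000 - (-1.263282)/(3.534956) = 1.487369
s_1 = 1.487369: f = -0.041465, f' = 3.322328 → s_2 = 1.487369 - (-0.041465)/(3.322328) = 1.499849
s_2 = 1.499849: f = -0.000035, f' = 3.316734 → s_3 = 1.499849 - (-0.000035)/(3.316734) = 1.499860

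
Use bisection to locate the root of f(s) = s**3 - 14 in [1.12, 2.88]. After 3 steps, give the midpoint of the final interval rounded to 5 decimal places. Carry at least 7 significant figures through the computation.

2.33000

f(1.120000) = -12.595072, f(2.880000) = 9.887872 (opposite signs)
step 1: m = 2.000000, f(m) = -6.000000 < 0 → root in [2.000000, 2.880000]
step 2: m = 2.440000, f(m) = 0.526784 > 0 → root in [2.000000, 2.440000]
step 3: m = 2.220000, f(m) = -3.058952 < 0 → root in [2.220000, 2.440000]
Midpoint of [2.220000, 2.440000] = 2.330000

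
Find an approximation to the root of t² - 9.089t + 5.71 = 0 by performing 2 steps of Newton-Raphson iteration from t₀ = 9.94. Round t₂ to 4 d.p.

8.4158

Newton update: t ← t − f(t)/f'(t).
f'(t) = 2t - 9.089
t_0 = 9.940000: f = 14.168940, f' = 10.791000 → t_1 = 9.940000 - (14.168940)/(10.791000) = 8.626967
t_1 = 8.626967: f = 1.724056, f' = 8.164934 → t_2 = 8.626967 - (1.724056)/(8.164934) = 8.415813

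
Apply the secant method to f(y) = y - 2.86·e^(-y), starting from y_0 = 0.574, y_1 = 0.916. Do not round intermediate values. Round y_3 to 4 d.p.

f(y_0) = -1.036946, f(y_1) = -0.228333
y_2 = 0.916000 - (-0.228333)·(0.916000 - 0.574000)/(-0.228333 - (-1.036946)) = 1.012572; f(y_2) = -0.026418
y_3 = 1.012572 - (-0.026418)·(1.012572 - 0.916000)/(-0.026418 - (-0.228333)) = 1.025208; f(y_3) = -0.000737

1.0252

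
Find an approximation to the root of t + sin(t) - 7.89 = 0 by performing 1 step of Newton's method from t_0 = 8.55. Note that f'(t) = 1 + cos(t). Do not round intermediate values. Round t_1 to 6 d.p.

4.572099

Newton update: t ← t − f(t)/f'(t).
t_0 = 8.550000: f = 1.427401, f' = 0.358833 → t_1 = 8.550000 - (1.427401)/(0.358833) = 4.572099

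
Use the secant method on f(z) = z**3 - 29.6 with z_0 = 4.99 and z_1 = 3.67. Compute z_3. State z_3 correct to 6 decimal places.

f(z_0) = 94.651499, f(z_1) = 19.830863
z_2 = 3.670000 - (19.830863)·(3.670000 - 4.990000)/(19.830863 - (94.651499)) = 3.320140; f(z_2) = 6.999001
z_3 = 3.320140 - (6.999001)·(3.320140 - 3.670000)/(6.999001 - (19.830863)) = 3.129313; f(z_3) = 1.044104

3.129313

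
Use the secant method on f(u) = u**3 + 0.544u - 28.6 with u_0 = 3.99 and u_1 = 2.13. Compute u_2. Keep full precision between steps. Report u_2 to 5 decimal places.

2.73264

f(u_0) = 37.091759, f(u_1) = -17.777683
u_2 = 2.130000 - (-17.777683)·(2.130000 - 3.990000)/(-17.777683 - (37.091759)) = 2.732639; f(u_2) = -6.707955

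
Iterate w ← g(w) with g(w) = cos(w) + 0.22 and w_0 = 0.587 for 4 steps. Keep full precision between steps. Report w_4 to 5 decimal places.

0.78126

w_1 = g(0.587000) = 1.052606
w_2 = g(1.052606) = 0.715309
w_3 = g(0.715309) = 0.974891
w_4 = g(0.974891) = 0.781258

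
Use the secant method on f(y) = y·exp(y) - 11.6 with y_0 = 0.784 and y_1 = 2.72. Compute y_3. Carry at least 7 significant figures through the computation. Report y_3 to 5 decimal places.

1.54774

Secant update: y_(k+1) = y_k − f(y_k)·(y_k − y_(k-1))/(f(y_k) − f(y_(k-1))).
f(y_0) = -9.882871, f(y_1) = 29.690477
y_2 = 2.720000 - (29.690477)·(2.720000 - 0.784000)/(29.690477 - (-9.882871)) = 1.267488; f(y_2) = -7.097985
y_3 = 1.267488 - (-7.097985)·(1.267488 - 2.720000)/(-7.097985 - (29.690477)) = 1.547736; f(y_3) = -4.324373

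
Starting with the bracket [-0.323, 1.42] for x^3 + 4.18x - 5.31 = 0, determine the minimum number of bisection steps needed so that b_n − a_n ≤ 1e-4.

15

Initial width b − a = 1.42 − -0.323 = 1.743000.
After n steps the width is (b−a)/2^n; need (b−a)/2^n ≤ 1e-4.
So n ≥ log₂(1.743000/1e-4) = log₂(17430.0000) ≈ 14.0893.
Hence n = 15.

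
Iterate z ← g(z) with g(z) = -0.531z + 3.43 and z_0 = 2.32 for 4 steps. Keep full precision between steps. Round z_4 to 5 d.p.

2.24670

z_1 = g(2.320000) = 2.198080
z_2 = g(2.198080) = 2.262820
z_3 = g(2.262820) = 2.228443
z_4 = g(2.228443) = 2.246697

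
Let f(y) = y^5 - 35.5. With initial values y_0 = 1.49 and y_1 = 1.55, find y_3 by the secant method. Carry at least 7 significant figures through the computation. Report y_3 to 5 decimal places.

Secant update: y_(k+1) = y_k − f(y_k)·(y_k − y_(k-1))/(f(y_k) − f(y_(k-1))).
f(y_0) = -28.156022, f(y_1) = -26.553390
y_2 = 1.550000 - (-26.553390)·(1.550000 - 1.490000)/(-26.553390 - (-28.156022)) = 2.544117; f(y_2) = 71.082323
y_3 = 2.544117 - (71.082323)·(2.544117 - 1.550000)/(71.082323 - (-26.553390)) = 1.820364; f(y_3) = -15.511001

1.82036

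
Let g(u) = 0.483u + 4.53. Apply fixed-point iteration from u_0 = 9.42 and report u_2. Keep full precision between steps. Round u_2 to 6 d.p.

8.915572

u_1 = g(9.420000) = 9.079860
u_2 = g(9.079860) = 8.915572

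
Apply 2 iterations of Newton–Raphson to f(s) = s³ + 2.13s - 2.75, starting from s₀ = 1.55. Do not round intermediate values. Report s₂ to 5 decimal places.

0.93816

f'(s) = 3s² + 2.13
s_0 = 1.550000: f = 4.275375, f' = 9.337500 → s_1 = 1.550000 - (4.275375)/(9.337500) = 1.092129
s_1 = 1.092129: f = 0.878864, f' = 5.708234 → s_2 = 1.092129 - (0.878864)/(5.708234) = 0.938164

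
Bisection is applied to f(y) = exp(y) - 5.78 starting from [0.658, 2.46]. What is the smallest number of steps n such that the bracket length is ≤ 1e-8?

28

Initial width b − a = 2.46 − 0.658 = 1.802000.
After n steps the width is (b−a)/2^n; need (b−a)/2^n ≤ 1e-8.
So n ≥ log₂(1.802000/1e-8) = log₂(180200000.0000) ≈ 27.4250.
Hence n = 28.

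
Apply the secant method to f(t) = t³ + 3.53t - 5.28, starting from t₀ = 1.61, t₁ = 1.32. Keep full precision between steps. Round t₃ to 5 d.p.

1.11315

Secant update: t_(k+1) = t_k − f(t_k)·(t_k − t_(k-1))/(f(t_k) − f(t_(k-1))).
f(t_0) = 4.576581, f(t_1) = 1.679568
t_2 = 1.320000 - (1.679568)·(1.320000 - 1.610000)/(1.679568 - (4.576581)) = 1.151870; f(t_2) = 0.314408
t_3 = 1.151870 - (0.314408)·(1.151870 - 1.320000)/(0.314408 - (1.679568)) = 1.113148; f(t_3) = 0.028715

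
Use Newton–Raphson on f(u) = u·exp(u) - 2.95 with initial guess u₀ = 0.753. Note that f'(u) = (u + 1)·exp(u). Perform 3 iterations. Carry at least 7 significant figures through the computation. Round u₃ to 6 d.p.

u_0 = 0.753000: f = -1.351110, f' = 3.722251 → u_1 = 0.753000 - (-1.351110)/(3.722251) = 1.115982
u_1 = 1.115982: f = 0.456606, f' = 6.459170 → u_2 = 1.115982 - (0.456606)/(6.459170) = 1.045291
u_2 = 1.045291: f = 0.023042, f' = 5.817268 → u_3 = 1.045291 - (0.023042)/(5.817268) = 1.041330

1.041330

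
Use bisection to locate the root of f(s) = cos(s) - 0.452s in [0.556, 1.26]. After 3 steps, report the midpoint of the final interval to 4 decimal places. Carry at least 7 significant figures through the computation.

1.0400

f(0.556000) = 0.598061, f(1.260000) = -0.263703 (opposite signs)
step 1: m = 0.908000, f(m) = 0.204908 > 0 → root in [0.908000, 1.260000]
step 2: m = 1.084000, f(m) = -0.022171 < 0 → root in [0.908000, 1.084000]
step 3: m = 0.996000, f(m) = 0.093472 > 0 → root in [0.996000, 1.084000]
Midpoint of [0.996000, 1.084000] = 1.040000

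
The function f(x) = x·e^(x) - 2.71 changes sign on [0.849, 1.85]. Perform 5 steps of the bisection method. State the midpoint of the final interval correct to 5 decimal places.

f(0.849000) = -0.725625, f(1.850000) = 9.055666 (opposite signs)
step 1: m = 1.349500, f(m) = 2.492994 > 0 → root in [0.849000, 1.349500]
step 2: m = 1.099250, f(m) = 0.589854 > 0 → root in [0.849000, 1.099250]
step 3: m = 0.974125, f(m) = -0.129690 < 0 → root in [0.974125, 1.099250]
step 4: m = 1.036687, f(m) = 0.213314 > 0 → root in [0.974125, 1.036687]
step 5: m = 1.005406, f(m) = 0.037793 > 0 → root in [0.974125, 1.005406]
Midpoint of [0.974125, 1.005406] = 0.989766

0.98977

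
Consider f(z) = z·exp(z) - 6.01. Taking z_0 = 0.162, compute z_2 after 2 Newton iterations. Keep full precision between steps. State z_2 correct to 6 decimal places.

3.618955

Newton update: z ← z − f(z)/f'(z).
f'(z) = (z + 1)·exp(z)
z_0 = 0.162000: f = -5.819511, f' = 1.366350 → z_1 = 0.162000 - (-5.819511)/(1.366350) = 4.421167
z_1 = 4.421167: f = 361.801379, f' = 451.004665 → z_2 = 4.421167 - (361.801379)/(451.004665) = 3.618955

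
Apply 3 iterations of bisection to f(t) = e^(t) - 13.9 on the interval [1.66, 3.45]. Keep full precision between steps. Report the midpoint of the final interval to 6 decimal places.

f(1.660000) = -8.640689, f(3.450000) = 17.600392 (opposite signs)
step 1: m = 2.555000, f(m) = -1.028700 < 0 → root in [2.555000, 3.450000]
step 2: m = 3.002500, f(m) = 6.235814 > 0 → root in [2.555000, 3.002500]
step 3: m = 2.778750, f(m) = 2.198885 > 0 → root in [2.555000, 2.778750]
Midpoint of [2.555000, 2.778750] = 2.666875

2.666875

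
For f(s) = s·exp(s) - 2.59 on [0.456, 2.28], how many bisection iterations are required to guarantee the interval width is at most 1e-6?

Initial width b − a = 2.28 − 0.456 = 1.824000.
After n steps the width is (b−a)/2^n; need (b−a)/2^n ≤ 1e-6.
So n ≥ log₂(1.824000/1e-6) = log₂(1824000.0000) ≈ 20.7987.
Hence n = 21.

21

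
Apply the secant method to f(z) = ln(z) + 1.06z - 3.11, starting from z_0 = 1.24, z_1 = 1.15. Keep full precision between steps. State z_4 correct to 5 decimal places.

f(z_0) = -1.580489, f(z_1) = -1.751238
z_2 = 1.150000 - (-1.751238)·(1.150000 - 1.240000)/(-1.751238 - (-1.580489)) = 2.073057; f(z_2) = -0.183536
z_3 = 2.073057 - (-0.183536)·(2.073057 - 1.150000)/(-0.183536 - (-1.751238)) = 2.181122; f(z_3) = -0.018172
z_4 = 2.181122 - (-0.018172)·(2.181122 - 2.073057)/(-0.018172 - (-0.183536)) = 2.192997; f(z_4) = -0.000154

2.19300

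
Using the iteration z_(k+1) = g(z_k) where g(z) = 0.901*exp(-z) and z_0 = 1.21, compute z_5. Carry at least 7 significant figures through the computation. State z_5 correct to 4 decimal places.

0.5080

z_1 = g(1.210000) = 0.268676
z_2 = g(0.268676) = 0.688716
z_3 = g(0.688716) = 0.452501
z_4 = g(0.452501) = 0.573068
z_5 = g(0.573068) = 0.507977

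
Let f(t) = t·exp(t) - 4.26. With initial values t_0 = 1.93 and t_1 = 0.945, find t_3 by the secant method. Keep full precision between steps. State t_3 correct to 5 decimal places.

f(t_0) = 9.036755, f(t_1) = -1.828691
t_2 = 0.945000 - (-1.828691)·(0.945000 - 1.930000)/(-1.828691 - (9.036755)) = 1.110779; f(t_2) = -0.886873
t_3 = 1.110779 - (-0.886873)·(1.110779 - 0.945000)/(-0.886873 - (-1.828691)) = 1.266886; f(t_3) = 0.237169

1.26689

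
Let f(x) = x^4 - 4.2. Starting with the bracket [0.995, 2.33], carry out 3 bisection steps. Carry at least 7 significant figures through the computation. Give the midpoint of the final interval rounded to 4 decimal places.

1.4122

f(0.995000) = -3.219850, f(2.330000) = 25.272955 (opposite signs)
step 1: m = 1.662500, f(m) = 3.439178 > 0 → root in [0.995000, 1.662500]
step 2: m = 1.328750, f(m) = -1.082739 < 0 → root in [1.328750, 1.662500]
step 3: m = 1.495625, f(m) = 0.803695 > 0 → root in [1.328750, 1.495625]
Midpoint of [1.328750, 1.495625] = 1.412187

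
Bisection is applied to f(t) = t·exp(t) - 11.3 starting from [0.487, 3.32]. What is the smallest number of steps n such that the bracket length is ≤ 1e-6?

22

Initial width b − a = 3.32 − 0.487 = 2.833000.
After n steps the width is (b−a)/2^n; need (b−a)/2^n ≤ 1e-6.
So n ≥ log₂(2.833000/1e-6) = log₂(2833000.0000) ≈ 21.4339.
Hence n = 22.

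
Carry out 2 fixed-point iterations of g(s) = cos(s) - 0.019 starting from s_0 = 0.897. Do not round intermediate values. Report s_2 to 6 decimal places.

0.803526

s_1 = g(0.897000) = 0.604957
s_2 = g(0.604957) = 0.803526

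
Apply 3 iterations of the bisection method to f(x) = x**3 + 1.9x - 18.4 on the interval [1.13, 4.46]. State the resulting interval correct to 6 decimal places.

[2.378750, 2.795000]

f(1.130000) = -14.810103, f(4.460000) = 78.790536 (opposite signs)
step 1: m = 2.795000, f(m) = 8.745110 > 0 → root in [1.130000, 2.795000]
step 2: m = 1.962500, f(m) = -7.112865 < 0 → root in [1.962500, 2.795000]
step 3: m = 2.378750, f(m) = -0.420333 < 0 → root in [2.378750, 2.795000]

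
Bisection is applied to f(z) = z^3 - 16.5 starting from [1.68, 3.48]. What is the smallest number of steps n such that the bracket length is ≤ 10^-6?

Initial width b − a = 3.48 − 1.68 = 1.800000.
After n steps the width is (b−a)/2^n; need (b−a)/2^n ≤ 10^-6.
So n ≥ log₂(1.800000/10^-6) = log₂(1800000.0000) ≈ 20.7796.
Hence n = 21.

21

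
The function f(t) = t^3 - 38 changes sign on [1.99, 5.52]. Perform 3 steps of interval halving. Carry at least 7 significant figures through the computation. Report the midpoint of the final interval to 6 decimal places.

3.534375

f(1.990000) = -30.119401, f(5.520000) = 130.196608 (opposite signs)
step 1: m = 3.755000, f(m) = 14.945594 > 0 → root in [1.990000, 3.755000]
step 2: m = 2.872500, f(m) = -14.298266 < 0 → root in [2.872500, 3.755000]
step 3: m = 3.313750, f(m) = -1.611913 < 0 → root in [3.313750, 3.755000]
Midpoint of [3.313750, 3.755000] = 3.534375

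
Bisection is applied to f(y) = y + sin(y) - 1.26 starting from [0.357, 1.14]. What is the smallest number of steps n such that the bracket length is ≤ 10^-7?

Initial width b − a = 1.14 − 0.357 = 0.783000.
After n steps the width is (b−a)/2^n; need (b−a)/2^n ≤ 10^-7.
So n ≥ log₂(0.783000/10^-7) = log₂(7830000.0000) ≈ 22.9006.
Hence n = 23.

23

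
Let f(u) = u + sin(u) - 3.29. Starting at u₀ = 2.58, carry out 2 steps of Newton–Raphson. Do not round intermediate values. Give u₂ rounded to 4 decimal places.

4.4020

Newton update: u ← u − f(u)/f'(u).
f'(u) = 1 + cos(u)
u_0 = 2.580000: f = -0.177465, f' = 0.153592 → u_1 = 2.580000 - (-0.177465)/(0.153592) = 3.735432
u_1 = 3.735432: f = -0.114115, f' = 0.171202 → u_2 = 3.735432 - (-0.114115)/(0.171202) = 4.401986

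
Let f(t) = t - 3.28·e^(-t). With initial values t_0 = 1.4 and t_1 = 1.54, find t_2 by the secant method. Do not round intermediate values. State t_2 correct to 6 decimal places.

f(t_0) = 0.591162, f(t_1) = 0.836830
t_2 = 1.540000 - (0.836830)·(1.540000 - 1.400000)/(0.836830 - (0.591162)) = 1.063112; f(t_2) = -0.069733

1.063112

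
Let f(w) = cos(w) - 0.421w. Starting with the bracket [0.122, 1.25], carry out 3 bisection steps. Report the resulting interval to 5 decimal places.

f(0.122000) = 0.941205, f(1.250000) = -0.210928 (opposite signs)
step 1: m = 0.686000, f(m) = 0.484980 > 0 → root in [0.686000, 1.250000]
step 2: m = 0.968000, f(m) = 0.159420 > 0 → root in [0.968000, 1.250000]
step 3: m = 1.109000, f(m) = -0.021332 < 0 → root in [0.968000, 1.109000]

[0.96800, 1.10900]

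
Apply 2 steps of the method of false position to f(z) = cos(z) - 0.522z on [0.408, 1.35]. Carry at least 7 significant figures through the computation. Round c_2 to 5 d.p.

1.01091

f(0.408000) = 0.704940, f(1.350000) = -0.485693
step 1: c = 0.965731, f(c) = 0.064704 > 0 → new bracket [0.965731, 1.350000]
step 2: c = 1.010905, f(c) = 0.003401 > 0 → new bracket [1.010905, 1.350000]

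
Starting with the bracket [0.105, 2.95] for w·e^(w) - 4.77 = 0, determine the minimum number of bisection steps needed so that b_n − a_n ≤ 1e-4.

15

Initial width b − a = 2.95 − 0.105 = 2.845000.
After n steps the width is (b−a)/2^n; need (b−a)/2^n ≤ 1e-4.
So n ≥ log₂(2.845000/1e-4) = log₂(28450.0000) ≈ 14.7961.
Hence n = 15.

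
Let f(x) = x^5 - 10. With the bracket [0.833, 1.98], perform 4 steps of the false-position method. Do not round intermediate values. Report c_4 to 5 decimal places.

False-position update: c = (a·f(b) − b·f(a))/(f(b) − f(a)); replace the endpoint whose sign matches f(c).
f(0.833000) = -9.598926, f(1.980000) = 20.431682
step 1: c = 1.199625, f(c) = -7.515567 < 0 → new bracket [1.199625, 1.980000]
step 2: c = 1.409483, f(c) = -4.437123 < 0 → new bracket [1.409483, 1.980000]
step 3: c = 1.511275, f(c) = -2.116516 < 0 → new bracket [1.511275, 1.980000]
step 4: c = 1.555273, f(c) = -0.900175 < 0 → new bracket [1.555273, 1.980000]

1.55527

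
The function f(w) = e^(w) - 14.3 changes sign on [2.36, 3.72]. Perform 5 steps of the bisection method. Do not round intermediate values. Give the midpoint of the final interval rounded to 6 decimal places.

f(2.360000) = -3.709049, f(3.720000) = 26.964394 (opposite signs)
step 1: m = 3.040000, f(m) = 6.605243 > 0 → root in [2.360000, 3.040000]
step 2: m = 2.700000, f(m) = 0.579732 > 0 → root in [2.360000, 2.700000]
step 3: m = 2.530000, f(m) = -1.746494 < 0 → root in [2.530000, 2.700000]
step 4: m = 2.615000, f(m) = -0.632784 < 0 → root in [2.615000, 2.700000]
step 5: m = 2.657500, f(m) = -0.039407 < 0 → root in [2.657500, 2.700000]
Midpoint of [2.657500, 2.700000] = 2.678750

2.678750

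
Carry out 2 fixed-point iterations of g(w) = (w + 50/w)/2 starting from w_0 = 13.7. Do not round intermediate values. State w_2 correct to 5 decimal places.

7.21931

w_1 = g(13.700000) = 8.674818
w_2 = g(8.674818) = 7.219314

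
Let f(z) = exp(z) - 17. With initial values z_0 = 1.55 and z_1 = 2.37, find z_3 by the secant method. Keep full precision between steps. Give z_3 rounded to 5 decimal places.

2.74098

f(z_0) = -12.288530, f(z_1) = -6.302608
z_2 = 2.370000 - (-6.302608)·(2.370000 - 1.550000)/(-6.302608 - (-12.288530)) = 3.233382; f(z_2) = 8.365301
z_3 = 3.233382 - (8.365301)·(3.233382 - 2.370000)/(8.365301 - (-6.302608)) = 2.740984; f(z_3) = -1.497769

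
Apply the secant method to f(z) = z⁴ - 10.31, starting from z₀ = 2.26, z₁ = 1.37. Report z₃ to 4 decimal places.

1.8650

f(z_0) = 15.777578, f(z_1) = -6.787246
z_2 = 1.370000 - (-6.787246)·(1.370000 - 2.260000)/(-6.787246 - (15.777578)) = 1.637702; f(z_2) = -3.116512
z_3 = 1.637702 - (-3.116512)·(1.637702 - 1.370000)/(-3.116512 - (-6.787246)) = 1.864985; f(z_3) = 1.787667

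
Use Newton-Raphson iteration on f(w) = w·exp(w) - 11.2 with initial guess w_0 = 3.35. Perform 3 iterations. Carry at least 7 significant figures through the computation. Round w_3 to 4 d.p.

1.8830

f'(w) = (w + 1)·exp(w)
w_0 = 3.350000: f = 84.284158, f' = 123.986891 → w_1 = 3.350000 - (84.284158)/(123.986891) = 2.670217
w_1 = 2.670217: f = 27.366229, f' = 53.009335 → w_2 = 2.670217 - (27.366229)/(53.009335) = 2.153964
w_2 = 2.153964: f = 7.364926, f' = 27.183884 → w_3 = 2.153964 - (7.364926)/(27.183884) = 1.883034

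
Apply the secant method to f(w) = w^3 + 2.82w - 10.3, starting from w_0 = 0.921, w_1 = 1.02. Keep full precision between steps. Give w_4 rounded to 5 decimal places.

f(w_0) = -6.921550, f(w_1) = -6.362392
w_2 = 1.020000 - (-6.362392)·(1.020000 - 0.921000)/(-6.362392 - (-6.921550)) = 2.146474; f(w_2) = 5.642610
w_3 = 2.146474 - (5.642610)·(2.146474 - 1.020000)/(5.642610 - (-6.362392)) = 1.617007; f(w_3) = -1.512036
w_4 = 1.617007 - (-1.512036)·(1.617007 - 2.146474)/(-1.512036 - (5.642610)) = 1.728902; f(w_4) = -0.256628

1.72890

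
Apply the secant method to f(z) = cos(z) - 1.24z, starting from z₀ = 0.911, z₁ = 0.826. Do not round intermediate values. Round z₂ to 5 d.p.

Secant update: z_(k+1) = z_k − f(z_k)·(z_k − z_(k-1))/(f(z_k) − f(z_(k-1))).
f(z_0) = -0.516684, f(z_1) = -0.346418
z_2 = 0.826000 - (-0.346418)·(0.826000 - 0.911000)/(-0.346418 - (-0.516684)) = 0.653062; f(z_2) = -0.015569

0.65306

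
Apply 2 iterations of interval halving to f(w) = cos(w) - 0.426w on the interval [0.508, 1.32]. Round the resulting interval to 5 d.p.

f(0.508000) = 0.657311, f(1.320000) = -0.314145 (opposite signs)
step 1: m = 0.914000, f(m) = 0.221219 > 0 → root in [0.914000, 1.320000]
step 2: m = 1.117000, f(m) = -0.037461 < 0 → root in [0.914000, 1.117000]

[0.91400, 1.11700]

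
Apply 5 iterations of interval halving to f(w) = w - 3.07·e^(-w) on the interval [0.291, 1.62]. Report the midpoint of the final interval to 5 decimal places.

1.05933

f(0.291000) = -2.003873, f(1.620000) = 1.012451 (opposite signs)
step 1: m = 0.955500, f(m) = -0.225283 < 0 → root in [0.955500, 1.620000]
step 2: m = 1.287750, f(m) = 0.440765 > 0 → root in [0.955500, 1.287750]
step 3: m = 1.121625, f(m) = 0.121572 > 0 → root in [0.955500, 1.121625]
step 4: m = 1.038562, f(m) = -0.048104 < 0 → root in [1.038562, 1.121625]
step 5: m = 1.080094, f(m) = 0.037633 > 0 → root in [1.038562, 1.080094]
Midpoint of [1.038562, 1.080094] = 1.059328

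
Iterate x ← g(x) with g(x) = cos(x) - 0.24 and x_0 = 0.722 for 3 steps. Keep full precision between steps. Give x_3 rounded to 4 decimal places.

x_1 = g(0.722000) = 0.510485
x_2 = g(0.510485) = 0.632507
x_3 = g(0.632507) = 0.566548

0.5665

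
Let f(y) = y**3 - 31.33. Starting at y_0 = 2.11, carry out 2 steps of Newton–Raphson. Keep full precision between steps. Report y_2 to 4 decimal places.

3.2433

Newton update: y ← y − f(y)/f'(y).
f'(y) = 3y**2
y_0 = 2.110000: f = -21.936069, f' = 13.356300 → y_1 = 2.110000 - (-21.936069)/(13.356300) = 3.752376
y_1 = 3.752376: f = 21.504684, f' = 42.240981 → y_2 = 3.752376 - (21.504684)/(42.240981) = 3.243281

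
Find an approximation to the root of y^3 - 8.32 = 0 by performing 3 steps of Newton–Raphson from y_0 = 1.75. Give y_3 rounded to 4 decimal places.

f'(y) = 3y^2
y_0 = 1.750000: f = -2.960625, f' = 9.187500 → y_1 = 1.750000 - (-2.960625)/(9.187500) = 2.072245
y_1 = 2.072245: f = 0.578632, f' = 12.882597 → y_2 = 2.072245 - (0.578632)/(12.882597) = 2.027329
y_2 = 2.027329: f = 0.012451, f' = 12.330190 → y_3 = 2.027329 - (0.012451)/(12.330190) = 2.026319

2.0263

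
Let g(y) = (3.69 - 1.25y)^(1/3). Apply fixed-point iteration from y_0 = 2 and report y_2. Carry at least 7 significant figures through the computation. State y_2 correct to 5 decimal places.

1.33240

y_1 = g(2.000000) = 1.059699
y_2 = g(1.059699) = 1.332396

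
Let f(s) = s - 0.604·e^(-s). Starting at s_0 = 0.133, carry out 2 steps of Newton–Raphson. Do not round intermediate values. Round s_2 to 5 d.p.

Newton update: s ← s − f(s)/f'(s).
f'(s) = 1 + 0.604·e^(-s)
s_0 = 0.133000: f = -0.395781, f' = 1.528781 → s_1 = 0.133000 - (-0.395781)/(1.528781) = 0.391887
s_1 = 0.391887: f = -0.016285, f' = 1.408172 → s_2 = 0.391887 - (-0.016285)/(1.408172) = 0.403451

0.40345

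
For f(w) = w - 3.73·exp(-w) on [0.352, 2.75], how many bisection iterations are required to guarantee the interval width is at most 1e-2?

Initial width b − a = 2.75 − 0.352 = 2.398000.
After n steps the width is (b−a)/2^n; need (b−a)/2^n ≤ 1e-2.
So n ≥ log₂(2.398000/1e-2) = log₂(239.8000) ≈ 7.9057.
Hence n = 8.

8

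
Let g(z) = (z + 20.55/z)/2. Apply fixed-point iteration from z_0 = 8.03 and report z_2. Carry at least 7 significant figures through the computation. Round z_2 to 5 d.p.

z_1 = g(8.030000) = 5.294577
z_2 = g(5.294577) = 4.587953

4.58795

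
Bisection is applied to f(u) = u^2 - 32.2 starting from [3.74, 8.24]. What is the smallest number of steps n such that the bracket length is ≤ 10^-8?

Initial width b − a = 8.24 − 3.74 = 4.500000.
After n steps the width is (b−a)/2^n; need (b−a)/2^n ≤ 10^-8.
So n ≥ log₂(4.500000/10^-8) = log₂(450000000.0000) ≈ 28.7453.
Hence n = 29.

29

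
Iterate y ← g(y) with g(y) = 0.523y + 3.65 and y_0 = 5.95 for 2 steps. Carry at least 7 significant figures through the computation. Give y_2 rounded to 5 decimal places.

7.18645

y_1 = g(5.950000) = 6.761850
y_2 = g(6.761850) = 7.186448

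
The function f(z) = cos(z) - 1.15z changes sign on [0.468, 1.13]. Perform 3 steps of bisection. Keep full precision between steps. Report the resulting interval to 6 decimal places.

f(0.468000) = 0.354272, f(1.130000) = -0.872840 (opposite signs)
step 1: m = 0.799000, f(m) = -0.221426 < 0 → root in [0.468000, 0.799000]
step 2: m = 0.633500, f(m) = 0.077436 > 0 → root in [0.633500, 0.799000]
step 3: m = 0.716250, f(m) = -0.069414 < 0 → root in [0.633500, 0.716250]

[0.633500, 0.716250]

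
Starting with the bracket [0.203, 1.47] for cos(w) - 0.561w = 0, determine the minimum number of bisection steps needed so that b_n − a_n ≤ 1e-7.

Initial width b − a = 1.47 − 0.203 = 1.267000.
After n steps the width is (b−a)/2^n; need (b−a)/2^n ≤ 1e-7.
So n ≥ log₂(1.267000/1e-7) = log₂(12670000.0000) ≈ 23.5949.
Hence n = 24.

24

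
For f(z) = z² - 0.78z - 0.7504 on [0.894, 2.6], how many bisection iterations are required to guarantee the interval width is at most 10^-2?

8

Initial width b − a = 2.6 − 0.894 = 1.706000.
After n steps the width is (b−a)/2^n; need (b−a)/2^n ≤ 10^-2.
So n ≥ log₂(1.706000/10^-2) = log₂(170.6000) ≈ 7.4145.
Hence n = 8.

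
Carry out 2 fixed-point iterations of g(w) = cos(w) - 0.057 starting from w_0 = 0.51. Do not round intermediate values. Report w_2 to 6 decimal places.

0.628326

w_1 = g(0.510000) = 0.815745
w_2 = g(0.815745) = 0.628326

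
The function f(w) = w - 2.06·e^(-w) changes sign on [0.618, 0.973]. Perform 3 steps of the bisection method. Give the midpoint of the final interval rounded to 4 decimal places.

f(0.618000) = -0.492384, f(0.973000) = 0.194428 (opposite signs)
step 1: m = 0.795500, f(m) = -0.134292 < 0 → root in [0.795500, 0.973000]
step 2: m = 0.884250, f(m) = 0.033421 > 0 → root in [0.795500, 0.884250]
step 3: m = 0.839875, f(m) = -0.049560 < 0 → root in [0.839875, 0.884250]
Midpoint of [0.839875, 0.884250] = 0.862062

0.8621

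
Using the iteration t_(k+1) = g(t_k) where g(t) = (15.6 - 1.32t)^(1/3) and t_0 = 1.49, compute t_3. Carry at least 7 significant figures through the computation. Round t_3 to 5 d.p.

2.32332

t_1 = g(1.490000) = 2.388907
t_2 = g(2.388907) = 2.317488
t_3 = g(2.317488) = 2.323324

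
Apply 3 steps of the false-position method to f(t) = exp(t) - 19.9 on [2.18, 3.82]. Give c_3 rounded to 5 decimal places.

2.94787

False-position update: c = (a·f(b) − b·f(a))/(f(b) − f(a)); replace the endpoint whose sign matches f(c).
f(2.180000) = -11.053694, f(3.820000) = 25.704208
step 1: c = 2.673174, f(c) = -5.414119 < 0 → new bracket [2.673174, 3.820000]
step 2: c = 2.872705, f(c) = -2.215213 < 0 → new bracket [2.872705, 3.820000]
step 3: c = 2.947866, f(c) = -0.834773 < 0 → new bracket [2.947866, 3.820000]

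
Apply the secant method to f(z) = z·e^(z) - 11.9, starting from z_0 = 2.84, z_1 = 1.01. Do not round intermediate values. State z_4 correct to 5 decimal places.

f(z_0) = 36.708774, f(z_1) = -9.126943
z_2 = 1.010000 - (-9.126943)·(1.010000 - 2.840000)/(-9.126943 - (36.708774)) = 1.374395; f(z_2) = -6.467450
z_3 = 1.374395 - (-6.467450)·(1.374395 - 1.010000)/(-6.467450 - (-9.126943)) = 2.260544; f(z_3) = 9.774776
z_4 = 2.260544 - (9.774776)·(2.260544 - 1.374395)/(9.774776 - (-6.467450)) = 1.727248; f(z_4) = -2.183963

1.72725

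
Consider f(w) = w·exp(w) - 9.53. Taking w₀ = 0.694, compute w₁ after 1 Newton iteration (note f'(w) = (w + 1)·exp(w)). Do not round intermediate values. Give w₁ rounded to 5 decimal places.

3.09479

w_0 = 0.694000: f = -8.140816, f' = 3.390891 → w_1 = 0.694000 - (-8.140816)/(3.390891) = 3.094790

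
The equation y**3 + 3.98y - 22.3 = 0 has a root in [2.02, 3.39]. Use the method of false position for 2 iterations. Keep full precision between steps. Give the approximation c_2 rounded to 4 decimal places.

2.3188

False-position update: c = (a·f(b) − b·f(a))/(f(b) − f(a)); replace the endpoint whose sign matches f(c).
f(2.020000) = -6.017992, f(3.390000) = 30.150419
step 1: c = 2.247952, f(c) = -1.993608 < 0 → new bracket [2.247952, 3.390000]
step 2: c = 2.318783, f(c) = -0.603721 < 0 → new bracket [2.318783, 3.390000]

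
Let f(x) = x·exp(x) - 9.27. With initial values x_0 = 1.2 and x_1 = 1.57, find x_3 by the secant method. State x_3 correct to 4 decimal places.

f(x_0) = -5.285860, f(x_1) = -1.723562
x_2 = 1.570000 - (-1.723562)·(1.570000 - 1.200000)/(-1.723562 - (-5.285860)) = 1.749019; f(x_2) = 0.785037
x_3 = 1.749019 - (0.785037)·(1.749019 - 1.570000)/(0.785037 - (-1.723562)) = 1.692997; f(x_3) = -0.067297

1.6930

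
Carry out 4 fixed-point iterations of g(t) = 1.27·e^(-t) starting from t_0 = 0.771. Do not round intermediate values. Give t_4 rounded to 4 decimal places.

t_1 = g(0.771000) = 0.587439
t_2 = g(0.587439) = 0.705801
t_3 = g(0.705801) = 0.627015
t_4 = g(0.627015) = 0.678413

0.6784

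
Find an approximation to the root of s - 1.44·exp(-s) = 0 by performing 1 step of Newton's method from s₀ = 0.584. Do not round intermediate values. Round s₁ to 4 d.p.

Newton update: s ← s − f(s)/f'(s).
f'(s) = 1 + 1.44·exp(-s)
s_0 = 0.584000: f = -0.219035, f' = 1.803035 → s_1 = 0.584000 - (-0.219035)/(1.803035) = 0.705481

0.7055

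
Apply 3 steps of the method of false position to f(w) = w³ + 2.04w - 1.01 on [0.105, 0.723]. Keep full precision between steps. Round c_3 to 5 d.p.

f(0.105000) = -0.794642, f(0.723000) = 0.842853
step 1: c = 0.404903, f(c) = -0.117617 < 0 → new bracket [0.404903, 0.723000]
step 2: c = 0.443856, f(c) = -0.017091 < 0 → new bracket [0.443856, 0.723000]
step 3: c = 0.449404, f(c) = -0.002453 < 0 → new bracket [0.449404, 0.723000]

0.44940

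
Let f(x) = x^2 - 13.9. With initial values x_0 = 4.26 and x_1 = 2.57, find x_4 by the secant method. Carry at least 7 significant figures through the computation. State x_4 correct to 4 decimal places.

f(x_0) = 4.247600, f(x_1) = -7.295100
x_2 = 2.570000 - (-7.295100)·(2.570000 - 4.260000)/(-7.295100 - (4.247600)) = 3.638097; f(x_2) = -0.664253
x_3 = 3.638097 - (-0.664253)·(3.638097 - 2.570000)/(-0.664253 - (-7.295100)) = 3.745094; f(x_3) = 0.125733
x_4 = 3.745094 - (0.125733)·(3.745094 - 3.638097)/(0.125733 - (-0.664253)) = 3.728065; f(x_4) = -0.001532

3.7281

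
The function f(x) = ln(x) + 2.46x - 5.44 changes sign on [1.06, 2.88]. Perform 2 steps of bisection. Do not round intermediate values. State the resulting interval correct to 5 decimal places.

[1.51500, 1.97000]

f(1.060000) = -2.774131, f(2.880000) = 2.702590 (opposite signs)
step 1: m = 1.970000, f(m) = 0.084234 > 0 → root in [1.060000, 1.970000]
step 2: m = 1.515000, f(m) = -1.297685 < 0 → root in [1.515000, 1.970000]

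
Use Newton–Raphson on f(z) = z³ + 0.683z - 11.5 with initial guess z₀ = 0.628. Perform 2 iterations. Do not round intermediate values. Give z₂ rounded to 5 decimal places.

4.35402

f'(z) = 3z² + 0.683
z_0 = 0.628000: f = -10.823403, f' = 1.866152 → z_1 = 0.628000 - (-10.823403)/(1.866152) = 6.427851
z_1 = 6.427851: f = 258.471421, f' = 124.634791 → z_2 = 6.427851 - (258.471421)/(124.634791) = 4.354020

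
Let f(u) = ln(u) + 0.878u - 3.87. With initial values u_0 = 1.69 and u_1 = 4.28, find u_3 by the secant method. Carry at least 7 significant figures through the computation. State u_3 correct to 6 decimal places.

f(u_0) = -1.861451, f(u_1) = 1.341793
u_2 = 4.280000 - (1.341793)·(4.280000 - 1.690000)/(1.341793 - (-1.861451)) = 3.195086; f(u_2) = 0.096900
u_3 = 3.195086 - (0.096900)·(3.195086 - 4.280000)/(0.096900 - (1.341793)) = 3.110639; f(u_3) = -0.004031

3.110639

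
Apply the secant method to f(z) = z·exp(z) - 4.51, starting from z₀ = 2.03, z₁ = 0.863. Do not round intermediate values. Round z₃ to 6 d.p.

f(z_0) = 10.946595, f(z_1) = -2.464465
z_2 = 0.863000 - (-2.464465)·(0.863000 - 2.030000)/(-2.464465 - (10.946595)) = 1.077452; f(z_2) = -1.345322
z_3 = 1.077452 - (-1.345322)·(1.077452 - 0.863000)/(-1.345322 - (-2.464465)) = 1.335245; f(z_3) = 0.565170

1.335245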